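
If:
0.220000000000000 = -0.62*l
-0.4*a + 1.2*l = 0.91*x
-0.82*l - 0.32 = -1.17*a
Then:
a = 0.02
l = -0.35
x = -0.48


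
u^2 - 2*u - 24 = (u - 6)*(u + 4)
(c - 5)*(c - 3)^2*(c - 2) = c^4 - 13*c^3 + 61*c^2 - 123*c + 90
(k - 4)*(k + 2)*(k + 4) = k^3 + 2*k^2 - 16*k - 32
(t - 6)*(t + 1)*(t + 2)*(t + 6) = t^4 + 3*t^3 - 34*t^2 - 108*t - 72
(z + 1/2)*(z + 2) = z^2 + 5*z/2 + 1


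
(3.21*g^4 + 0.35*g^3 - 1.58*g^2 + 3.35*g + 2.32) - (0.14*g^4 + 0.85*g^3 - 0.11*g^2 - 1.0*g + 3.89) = 3.07*g^4 - 0.5*g^3 - 1.47*g^2 + 4.35*g - 1.57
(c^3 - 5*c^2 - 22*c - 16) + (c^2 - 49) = c^3 - 4*c^2 - 22*c - 65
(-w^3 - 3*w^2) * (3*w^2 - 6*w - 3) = -3*w^5 - 3*w^4 + 21*w^3 + 9*w^2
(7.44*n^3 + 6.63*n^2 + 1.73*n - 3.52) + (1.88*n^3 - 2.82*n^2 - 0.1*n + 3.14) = 9.32*n^3 + 3.81*n^2 + 1.63*n - 0.38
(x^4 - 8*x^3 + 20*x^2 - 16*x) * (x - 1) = x^5 - 9*x^4 + 28*x^3 - 36*x^2 + 16*x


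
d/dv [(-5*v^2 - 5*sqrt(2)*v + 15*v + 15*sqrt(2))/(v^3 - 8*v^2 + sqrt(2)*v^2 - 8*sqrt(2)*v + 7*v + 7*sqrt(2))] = 5*(v^2 - 6*v + 17)/(v^4 - 16*v^3 + 78*v^2 - 112*v + 49)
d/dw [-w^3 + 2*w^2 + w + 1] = -3*w^2 + 4*w + 1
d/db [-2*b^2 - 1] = -4*b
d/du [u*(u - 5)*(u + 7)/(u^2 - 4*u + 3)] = (u^4 - 8*u^3 + 36*u^2 + 12*u - 105)/(u^4 - 8*u^3 + 22*u^2 - 24*u + 9)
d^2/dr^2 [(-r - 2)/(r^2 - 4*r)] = 2*(r*(r - 4)*(3*r - 2) - 4*(r - 2)^2*(r + 2))/(r^3*(r - 4)^3)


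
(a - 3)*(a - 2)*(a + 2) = a^3 - 3*a^2 - 4*a + 12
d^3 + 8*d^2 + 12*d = d*(d + 2)*(d + 6)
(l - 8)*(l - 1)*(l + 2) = l^3 - 7*l^2 - 10*l + 16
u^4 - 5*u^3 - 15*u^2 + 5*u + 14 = (u - 7)*(u - 1)*(u + 1)*(u + 2)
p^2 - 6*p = p*(p - 6)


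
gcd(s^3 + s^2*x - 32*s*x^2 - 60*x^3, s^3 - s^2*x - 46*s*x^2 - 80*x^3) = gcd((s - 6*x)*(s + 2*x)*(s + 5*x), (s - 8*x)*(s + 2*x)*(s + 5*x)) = s^2 + 7*s*x + 10*x^2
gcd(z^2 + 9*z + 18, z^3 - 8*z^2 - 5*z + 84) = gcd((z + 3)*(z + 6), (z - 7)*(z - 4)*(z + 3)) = z + 3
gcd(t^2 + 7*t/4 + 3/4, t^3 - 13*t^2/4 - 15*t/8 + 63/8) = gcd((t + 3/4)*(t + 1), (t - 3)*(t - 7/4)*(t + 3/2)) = 1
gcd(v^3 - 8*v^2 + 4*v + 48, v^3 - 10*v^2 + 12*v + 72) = v^2 - 4*v - 12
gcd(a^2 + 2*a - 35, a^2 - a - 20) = a - 5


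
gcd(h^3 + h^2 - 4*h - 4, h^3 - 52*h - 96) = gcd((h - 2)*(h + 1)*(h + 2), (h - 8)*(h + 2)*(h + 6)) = h + 2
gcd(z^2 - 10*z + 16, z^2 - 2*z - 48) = z - 8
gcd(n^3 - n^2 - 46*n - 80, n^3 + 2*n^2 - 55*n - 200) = n^2 - 3*n - 40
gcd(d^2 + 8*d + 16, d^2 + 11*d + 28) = d + 4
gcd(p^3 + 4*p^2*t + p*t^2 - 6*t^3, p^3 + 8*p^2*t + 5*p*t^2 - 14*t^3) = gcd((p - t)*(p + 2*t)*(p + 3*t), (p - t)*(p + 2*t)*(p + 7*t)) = p^2 + p*t - 2*t^2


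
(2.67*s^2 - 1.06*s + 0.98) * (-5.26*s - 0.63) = -14.0442*s^3 + 3.8935*s^2 - 4.487*s - 0.6174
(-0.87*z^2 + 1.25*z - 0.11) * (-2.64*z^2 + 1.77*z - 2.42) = 2.2968*z^4 - 4.8399*z^3 + 4.6083*z^2 - 3.2197*z + 0.2662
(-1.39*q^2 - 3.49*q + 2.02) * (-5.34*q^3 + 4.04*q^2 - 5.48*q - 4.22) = 7.4226*q^5 + 13.021*q^4 - 17.2692*q^3 + 33.1518*q^2 + 3.6582*q - 8.5244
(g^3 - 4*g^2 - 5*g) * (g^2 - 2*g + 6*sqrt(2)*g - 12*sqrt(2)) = g^5 - 6*g^4 + 6*sqrt(2)*g^4 - 36*sqrt(2)*g^3 + 3*g^3 + 10*g^2 + 18*sqrt(2)*g^2 + 60*sqrt(2)*g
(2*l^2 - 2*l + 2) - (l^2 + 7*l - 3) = l^2 - 9*l + 5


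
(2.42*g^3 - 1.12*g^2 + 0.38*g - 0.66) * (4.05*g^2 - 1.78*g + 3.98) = 9.801*g^5 - 8.8436*g^4 + 13.1642*g^3 - 7.807*g^2 + 2.6872*g - 2.6268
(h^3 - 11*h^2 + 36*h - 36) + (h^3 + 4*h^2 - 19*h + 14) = 2*h^3 - 7*h^2 + 17*h - 22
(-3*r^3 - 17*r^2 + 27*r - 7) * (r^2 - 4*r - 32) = -3*r^5 - 5*r^4 + 191*r^3 + 429*r^2 - 836*r + 224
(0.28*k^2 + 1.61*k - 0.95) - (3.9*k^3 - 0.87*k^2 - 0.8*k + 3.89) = -3.9*k^3 + 1.15*k^2 + 2.41*k - 4.84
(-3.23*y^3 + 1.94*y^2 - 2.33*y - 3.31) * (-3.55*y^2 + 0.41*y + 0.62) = 11.4665*y^5 - 8.2113*y^4 + 7.0643*y^3 + 11.998*y^2 - 2.8017*y - 2.0522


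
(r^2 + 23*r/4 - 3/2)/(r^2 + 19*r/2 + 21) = (4*r - 1)/(2*(2*r + 7))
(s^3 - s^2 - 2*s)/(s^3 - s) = (s - 2)/(s - 1)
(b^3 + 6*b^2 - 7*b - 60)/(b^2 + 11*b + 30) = (b^2 + b - 12)/(b + 6)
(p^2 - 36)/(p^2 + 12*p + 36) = (p - 6)/(p + 6)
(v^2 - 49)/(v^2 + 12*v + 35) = (v - 7)/(v + 5)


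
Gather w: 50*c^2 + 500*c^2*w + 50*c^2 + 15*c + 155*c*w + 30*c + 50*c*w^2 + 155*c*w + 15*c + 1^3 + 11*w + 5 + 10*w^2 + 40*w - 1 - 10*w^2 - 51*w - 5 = 100*c^2 + 50*c*w^2 + 60*c + w*(500*c^2 + 310*c)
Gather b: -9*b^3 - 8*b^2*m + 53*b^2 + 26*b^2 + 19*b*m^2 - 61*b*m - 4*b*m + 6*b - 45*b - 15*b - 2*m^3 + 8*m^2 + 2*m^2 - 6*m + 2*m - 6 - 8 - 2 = -9*b^3 + b^2*(79 - 8*m) + b*(19*m^2 - 65*m - 54) - 2*m^3 + 10*m^2 - 4*m - 16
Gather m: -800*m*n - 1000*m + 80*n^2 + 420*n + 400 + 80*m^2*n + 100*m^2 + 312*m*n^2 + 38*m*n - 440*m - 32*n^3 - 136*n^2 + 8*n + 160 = m^2*(80*n + 100) + m*(312*n^2 - 762*n - 1440) - 32*n^3 - 56*n^2 + 428*n + 560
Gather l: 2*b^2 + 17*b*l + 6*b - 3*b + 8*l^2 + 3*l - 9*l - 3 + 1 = 2*b^2 + 3*b + 8*l^2 + l*(17*b - 6) - 2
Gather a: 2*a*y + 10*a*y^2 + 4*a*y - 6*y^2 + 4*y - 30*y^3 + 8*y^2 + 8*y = a*(10*y^2 + 6*y) - 30*y^3 + 2*y^2 + 12*y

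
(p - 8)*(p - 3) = p^2 - 11*p + 24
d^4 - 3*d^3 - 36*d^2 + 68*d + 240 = (d - 6)*(d - 4)*(d + 2)*(d + 5)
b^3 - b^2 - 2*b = b*(b - 2)*(b + 1)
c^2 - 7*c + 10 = (c - 5)*(c - 2)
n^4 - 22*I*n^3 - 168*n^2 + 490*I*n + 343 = (n - 7*I)^3*(n - I)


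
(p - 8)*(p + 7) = p^2 - p - 56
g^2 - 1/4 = (g - 1/2)*(g + 1/2)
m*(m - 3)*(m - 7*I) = m^3 - 3*m^2 - 7*I*m^2 + 21*I*m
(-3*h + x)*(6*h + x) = -18*h^2 + 3*h*x + x^2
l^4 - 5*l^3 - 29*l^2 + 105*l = l*(l - 7)*(l - 3)*(l + 5)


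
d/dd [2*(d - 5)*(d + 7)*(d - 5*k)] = 6*d^2 - 20*d*k + 8*d - 20*k - 70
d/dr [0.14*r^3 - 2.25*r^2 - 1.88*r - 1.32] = 0.42*r^2 - 4.5*r - 1.88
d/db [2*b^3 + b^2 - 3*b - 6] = 6*b^2 + 2*b - 3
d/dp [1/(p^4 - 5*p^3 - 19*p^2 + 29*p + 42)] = (-4*p^3 + 15*p^2 + 38*p - 29)/(p^4 - 5*p^3 - 19*p^2 + 29*p + 42)^2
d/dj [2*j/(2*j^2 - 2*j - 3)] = 2*(-2*j^2 - 3)/(4*j^4 - 8*j^3 - 8*j^2 + 12*j + 9)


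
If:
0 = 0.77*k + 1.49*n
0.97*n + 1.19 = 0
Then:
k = 2.37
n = -1.23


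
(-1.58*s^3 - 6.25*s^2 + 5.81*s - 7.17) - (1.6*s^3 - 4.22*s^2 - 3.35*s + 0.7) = -3.18*s^3 - 2.03*s^2 + 9.16*s - 7.87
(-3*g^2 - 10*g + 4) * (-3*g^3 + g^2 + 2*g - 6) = 9*g^5 + 27*g^4 - 28*g^3 + 2*g^2 + 68*g - 24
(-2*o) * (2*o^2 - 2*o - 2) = -4*o^3 + 4*o^2 + 4*o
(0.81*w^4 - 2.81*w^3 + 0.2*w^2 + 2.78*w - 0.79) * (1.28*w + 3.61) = 1.0368*w^5 - 0.6727*w^4 - 9.8881*w^3 + 4.2804*w^2 + 9.0246*w - 2.8519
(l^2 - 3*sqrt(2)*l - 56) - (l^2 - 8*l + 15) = -3*sqrt(2)*l + 8*l - 71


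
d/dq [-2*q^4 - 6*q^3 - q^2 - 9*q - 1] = -8*q^3 - 18*q^2 - 2*q - 9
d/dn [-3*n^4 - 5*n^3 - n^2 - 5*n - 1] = -12*n^3 - 15*n^2 - 2*n - 5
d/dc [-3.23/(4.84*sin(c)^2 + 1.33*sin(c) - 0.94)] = (31.2664*sin(c) + 4.2959)*cos(c)/(4.84*sin(c)^2 + 1.33*sin(c) - 0.94)^2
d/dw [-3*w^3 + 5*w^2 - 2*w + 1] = -9*w^2 + 10*w - 2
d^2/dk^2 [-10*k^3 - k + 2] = -60*k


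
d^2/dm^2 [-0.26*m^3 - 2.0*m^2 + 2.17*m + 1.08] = -1.56*m - 4.0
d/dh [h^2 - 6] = 2*h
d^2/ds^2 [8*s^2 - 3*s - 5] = 16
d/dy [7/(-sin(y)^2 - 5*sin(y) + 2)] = 7*(2*sin(y) + 5)*cos(y)/(sin(y)^2 + 5*sin(y) - 2)^2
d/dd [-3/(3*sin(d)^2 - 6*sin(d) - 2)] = 18*(sin(d) - 1)*cos(d)/(-3*sin(d)^2 + 6*sin(d) + 2)^2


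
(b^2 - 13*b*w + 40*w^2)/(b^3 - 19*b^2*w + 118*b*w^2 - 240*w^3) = 1/(b - 6*w)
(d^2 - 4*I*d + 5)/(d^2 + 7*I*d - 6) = (d - 5*I)/(d + 6*I)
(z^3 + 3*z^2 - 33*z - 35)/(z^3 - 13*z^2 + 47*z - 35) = (z^2 + 8*z + 7)/(z^2 - 8*z + 7)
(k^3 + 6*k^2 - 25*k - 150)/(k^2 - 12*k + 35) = (k^2 + 11*k + 30)/(k - 7)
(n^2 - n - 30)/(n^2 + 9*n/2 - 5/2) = 2*(n - 6)/(2*n - 1)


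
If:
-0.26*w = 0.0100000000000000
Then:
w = -0.04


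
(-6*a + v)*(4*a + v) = -24*a^2 - 2*a*v + v^2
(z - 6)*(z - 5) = z^2 - 11*z + 30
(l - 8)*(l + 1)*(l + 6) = l^3 - l^2 - 50*l - 48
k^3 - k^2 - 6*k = k*(k - 3)*(k + 2)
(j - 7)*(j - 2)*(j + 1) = j^3 - 8*j^2 + 5*j + 14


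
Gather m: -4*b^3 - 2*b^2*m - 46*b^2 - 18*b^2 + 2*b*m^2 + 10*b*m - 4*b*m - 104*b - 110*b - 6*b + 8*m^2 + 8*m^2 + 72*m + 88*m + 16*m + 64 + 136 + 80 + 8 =-4*b^3 - 64*b^2 - 220*b + m^2*(2*b + 16) + m*(-2*b^2 + 6*b + 176) + 288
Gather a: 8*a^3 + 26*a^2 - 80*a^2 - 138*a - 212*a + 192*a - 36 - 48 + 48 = 8*a^3 - 54*a^2 - 158*a - 36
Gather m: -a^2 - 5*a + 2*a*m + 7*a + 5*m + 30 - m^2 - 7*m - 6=-a^2 + 2*a - m^2 + m*(2*a - 2) + 24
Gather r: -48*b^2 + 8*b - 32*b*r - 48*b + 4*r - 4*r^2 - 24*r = -48*b^2 - 40*b - 4*r^2 + r*(-32*b - 20)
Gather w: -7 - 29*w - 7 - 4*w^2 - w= -4*w^2 - 30*w - 14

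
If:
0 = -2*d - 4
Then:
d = -2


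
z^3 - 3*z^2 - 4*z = z*(z - 4)*(z + 1)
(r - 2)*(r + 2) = r^2 - 4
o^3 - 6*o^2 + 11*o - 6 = (o - 3)*(o - 2)*(o - 1)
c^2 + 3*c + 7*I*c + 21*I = (c + 3)*(c + 7*I)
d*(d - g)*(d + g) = d^3 - d*g^2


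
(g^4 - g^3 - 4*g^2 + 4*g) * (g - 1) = g^5 - 2*g^4 - 3*g^3 + 8*g^2 - 4*g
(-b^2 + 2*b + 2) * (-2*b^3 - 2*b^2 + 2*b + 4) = 2*b^5 - 2*b^4 - 10*b^3 - 4*b^2 + 12*b + 8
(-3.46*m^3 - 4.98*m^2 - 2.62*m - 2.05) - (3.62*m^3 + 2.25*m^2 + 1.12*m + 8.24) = -7.08*m^3 - 7.23*m^2 - 3.74*m - 10.29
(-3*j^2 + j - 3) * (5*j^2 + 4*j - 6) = -15*j^4 - 7*j^3 + 7*j^2 - 18*j + 18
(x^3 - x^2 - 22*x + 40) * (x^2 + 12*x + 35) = x^5 + 11*x^4 + x^3 - 259*x^2 - 290*x + 1400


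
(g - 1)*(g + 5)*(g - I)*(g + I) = g^4 + 4*g^3 - 4*g^2 + 4*g - 5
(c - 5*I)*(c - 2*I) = c^2 - 7*I*c - 10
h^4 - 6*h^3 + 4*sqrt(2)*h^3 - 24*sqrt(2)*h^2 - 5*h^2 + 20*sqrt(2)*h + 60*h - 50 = (h - 5)*(h - 1)*(h - sqrt(2))*(h + 5*sqrt(2))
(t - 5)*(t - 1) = t^2 - 6*t + 5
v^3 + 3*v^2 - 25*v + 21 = (v - 3)*(v - 1)*(v + 7)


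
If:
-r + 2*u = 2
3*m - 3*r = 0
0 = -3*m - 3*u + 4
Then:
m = 2/9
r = 2/9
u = 10/9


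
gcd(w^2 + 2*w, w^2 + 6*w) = w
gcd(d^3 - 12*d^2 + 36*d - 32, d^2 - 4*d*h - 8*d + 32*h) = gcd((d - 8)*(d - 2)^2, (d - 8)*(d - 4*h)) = d - 8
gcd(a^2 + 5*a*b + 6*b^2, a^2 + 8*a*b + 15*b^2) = a + 3*b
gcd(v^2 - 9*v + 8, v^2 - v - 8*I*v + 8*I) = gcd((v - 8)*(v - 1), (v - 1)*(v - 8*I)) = v - 1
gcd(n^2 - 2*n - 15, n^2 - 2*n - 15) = n^2 - 2*n - 15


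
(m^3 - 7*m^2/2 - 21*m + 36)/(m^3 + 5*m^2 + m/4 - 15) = 2*(m - 6)/(2*m + 5)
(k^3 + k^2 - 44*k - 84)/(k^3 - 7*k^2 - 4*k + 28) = (k + 6)/(k - 2)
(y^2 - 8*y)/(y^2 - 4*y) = (y - 8)/(y - 4)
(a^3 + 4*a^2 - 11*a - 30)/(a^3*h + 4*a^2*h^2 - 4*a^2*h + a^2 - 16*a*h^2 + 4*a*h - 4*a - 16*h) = (a^3 + 4*a^2 - 11*a - 30)/(a^3*h + 4*a^2*h^2 - 4*a^2*h + a^2 - 16*a*h^2 + 4*a*h - 4*a - 16*h)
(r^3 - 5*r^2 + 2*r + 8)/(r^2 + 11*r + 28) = (r^3 - 5*r^2 + 2*r + 8)/(r^2 + 11*r + 28)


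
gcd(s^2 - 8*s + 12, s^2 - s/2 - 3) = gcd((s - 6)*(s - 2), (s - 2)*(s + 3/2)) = s - 2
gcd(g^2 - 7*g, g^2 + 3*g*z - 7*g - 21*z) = g - 7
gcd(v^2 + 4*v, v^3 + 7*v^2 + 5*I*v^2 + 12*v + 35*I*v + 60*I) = v + 4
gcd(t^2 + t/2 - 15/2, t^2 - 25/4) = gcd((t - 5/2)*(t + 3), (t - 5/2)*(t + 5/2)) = t - 5/2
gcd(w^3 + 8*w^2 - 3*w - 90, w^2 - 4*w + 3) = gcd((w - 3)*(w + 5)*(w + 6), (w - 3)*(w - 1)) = w - 3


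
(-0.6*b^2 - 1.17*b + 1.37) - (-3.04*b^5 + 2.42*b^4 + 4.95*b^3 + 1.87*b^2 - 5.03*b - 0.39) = 3.04*b^5 - 2.42*b^4 - 4.95*b^3 - 2.47*b^2 + 3.86*b + 1.76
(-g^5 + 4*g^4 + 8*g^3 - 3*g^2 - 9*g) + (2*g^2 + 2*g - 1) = -g^5 + 4*g^4 + 8*g^3 - g^2 - 7*g - 1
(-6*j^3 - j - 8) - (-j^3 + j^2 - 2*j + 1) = -5*j^3 - j^2 + j - 9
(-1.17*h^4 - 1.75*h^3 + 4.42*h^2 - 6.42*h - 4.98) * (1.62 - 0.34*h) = 0.3978*h^5 - 1.3004*h^4 - 4.3378*h^3 + 9.3432*h^2 - 8.7072*h - 8.0676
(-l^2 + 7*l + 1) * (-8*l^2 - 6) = 8*l^4 - 56*l^3 - 2*l^2 - 42*l - 6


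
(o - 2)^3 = o^3 - 6*o^2 + 12*o - 8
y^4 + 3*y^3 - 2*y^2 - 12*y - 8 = (y - 2)*(y + 1)*(y + 2)^2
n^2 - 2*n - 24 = (n - 6)*(n + 4)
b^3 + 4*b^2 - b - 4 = (b - 1)*(b + 1)*(b + 4)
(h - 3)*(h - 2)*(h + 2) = h^3 - 3*h^2 - 4*h + 12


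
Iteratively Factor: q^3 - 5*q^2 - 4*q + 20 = (q + 2)*(q^2 - 7*q + 10) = (q - 5)*(q + 2)*(q - 2)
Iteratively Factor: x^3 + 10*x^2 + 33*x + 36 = (x + 4)*(x^2 + 6*x + 9) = (x + 3)*(x + 4)*(x + 3)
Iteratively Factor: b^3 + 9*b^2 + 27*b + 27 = (b + 3)*(b^2 + 6*b + 9) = (b + 3)^2*(b + 3)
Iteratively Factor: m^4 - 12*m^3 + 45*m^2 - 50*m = (m - 5)*(m^3 - 7*m^2 + 10*m) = (m - 5)*(m - 2)*(m^2 - 5*m) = (m - 5)^2*(m - 2)*(m)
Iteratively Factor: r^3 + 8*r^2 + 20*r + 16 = (r + 4)*(r^2 + 4*r + 4) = (r + 2)*(r + 4)*(r + 2)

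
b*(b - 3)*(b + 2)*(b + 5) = b^4 + 4*b^3 - 11*b^2 - 30*b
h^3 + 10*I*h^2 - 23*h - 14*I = (h + I)*(h + 2*I)*(h + 7*I)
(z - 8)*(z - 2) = z^2 - 10*z + 16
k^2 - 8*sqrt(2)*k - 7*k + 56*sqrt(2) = (k - 7)*(k - 8*sqrt(2))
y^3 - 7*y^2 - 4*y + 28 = (y - 7)*(y - 2)*(y + 2)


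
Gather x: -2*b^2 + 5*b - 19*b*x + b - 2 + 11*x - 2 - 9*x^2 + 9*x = -2*b^2 + 6*b - 9*x^2 + x*(20 - 19*b) - 4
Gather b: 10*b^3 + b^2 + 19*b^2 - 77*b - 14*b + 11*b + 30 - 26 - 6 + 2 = 10*b^3 + 20*b^2 - 80*b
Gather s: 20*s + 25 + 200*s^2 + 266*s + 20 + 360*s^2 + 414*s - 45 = 560*s^2 + 700*s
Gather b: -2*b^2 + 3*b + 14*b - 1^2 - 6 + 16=-2*b^2 + 17*b + 9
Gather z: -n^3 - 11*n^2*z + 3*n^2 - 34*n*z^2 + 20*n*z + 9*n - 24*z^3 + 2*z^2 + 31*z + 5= -n^3 + 3*n^2 + 9*n - 24*z^3 + z^2*(2 - 34*n) + z*(-11*n^2 + 20*n + 31) + 5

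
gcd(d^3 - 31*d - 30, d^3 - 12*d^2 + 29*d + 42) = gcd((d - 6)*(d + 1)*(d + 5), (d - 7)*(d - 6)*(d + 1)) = d^2 - 5*d - 6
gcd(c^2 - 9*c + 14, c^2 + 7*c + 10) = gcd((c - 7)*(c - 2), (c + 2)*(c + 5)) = 1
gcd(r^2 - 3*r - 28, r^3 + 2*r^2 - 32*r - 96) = r + 4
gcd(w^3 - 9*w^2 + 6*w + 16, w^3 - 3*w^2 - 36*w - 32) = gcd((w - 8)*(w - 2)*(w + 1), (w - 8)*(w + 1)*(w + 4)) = w^2 - 7*w - 8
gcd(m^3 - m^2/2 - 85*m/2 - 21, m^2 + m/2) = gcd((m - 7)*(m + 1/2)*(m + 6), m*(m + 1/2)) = m + 1/2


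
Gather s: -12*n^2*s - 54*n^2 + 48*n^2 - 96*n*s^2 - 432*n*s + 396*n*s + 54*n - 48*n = -6*n^2 - 96*n*s^2 + 6*n + s*(-12*n^2 - 36*n)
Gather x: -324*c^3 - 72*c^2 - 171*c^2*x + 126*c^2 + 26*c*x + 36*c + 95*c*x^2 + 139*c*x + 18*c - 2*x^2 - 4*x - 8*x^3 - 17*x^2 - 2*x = -324*c^3 + 54*c^2 + 54*c - 8*x^3 + x^2*(95*c - 19) + x*(-171*c^2 + 165*c - 6)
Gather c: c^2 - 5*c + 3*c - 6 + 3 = c^2 - 2*c - 3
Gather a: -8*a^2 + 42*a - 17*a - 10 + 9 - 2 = -8*a^2 + 25*a - 3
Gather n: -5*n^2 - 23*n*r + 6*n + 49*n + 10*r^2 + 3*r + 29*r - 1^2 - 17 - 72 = -5*n^2 + n*(55 - 23*r) + 10*r^2 + 32*r - 90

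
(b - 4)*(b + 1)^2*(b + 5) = b^4 + 3*b^3 - 17*b^2 - 39*b - 20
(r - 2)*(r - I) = r^2 - 2*r - I*r + 2*I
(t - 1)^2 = t^2 - 2*t + 1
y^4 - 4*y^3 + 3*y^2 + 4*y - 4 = (y - 2)^2*(y - 1)*(y + 1)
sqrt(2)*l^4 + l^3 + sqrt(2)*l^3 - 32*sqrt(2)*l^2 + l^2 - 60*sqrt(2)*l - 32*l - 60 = (l - 6)*(l + 2)*(l + 5)*(sqrt(2)*l + 1)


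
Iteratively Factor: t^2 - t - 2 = (t - 2)*(t + 1)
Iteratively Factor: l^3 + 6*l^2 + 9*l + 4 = (l + 4)*(l^2 + 2*l + 1) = (l + 1)*(l + 4)*(l + 1)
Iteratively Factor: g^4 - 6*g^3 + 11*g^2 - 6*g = (g - 3)*(g^3 - 3*g^2 + 2*g) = (g - 3)*(g - 1)*(g^2 - 2*g) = (g - 3)*(g - 2)*(g - 1)*(g)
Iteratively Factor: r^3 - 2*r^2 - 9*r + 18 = (r - 3)*(r^2 + r - 6) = (r - 3)*(r - 2)*(r + 3)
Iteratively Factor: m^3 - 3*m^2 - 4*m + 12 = (m - 3)*(m^2 - 4) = (m - 3)*(m - 2)*(m + 2)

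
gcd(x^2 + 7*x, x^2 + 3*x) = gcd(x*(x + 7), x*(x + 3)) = x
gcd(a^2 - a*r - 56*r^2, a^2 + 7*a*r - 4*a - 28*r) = a + 7*r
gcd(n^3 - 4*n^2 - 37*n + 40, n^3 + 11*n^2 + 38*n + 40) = n + 5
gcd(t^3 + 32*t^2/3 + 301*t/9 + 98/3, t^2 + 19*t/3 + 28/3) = t + 7/3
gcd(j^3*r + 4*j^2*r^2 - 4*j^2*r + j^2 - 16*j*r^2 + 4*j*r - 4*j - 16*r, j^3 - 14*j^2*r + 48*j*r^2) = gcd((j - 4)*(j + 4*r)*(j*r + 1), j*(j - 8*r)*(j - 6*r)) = 1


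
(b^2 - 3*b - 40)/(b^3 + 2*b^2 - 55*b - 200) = 1/(b + 5)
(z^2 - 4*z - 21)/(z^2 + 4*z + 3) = (z - 7)/(z + 1)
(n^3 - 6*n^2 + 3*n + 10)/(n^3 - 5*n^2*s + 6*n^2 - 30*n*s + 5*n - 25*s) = (-n^2 + 7*n - 10)/(-n^2 + 5*n*s - 5*n + 25*s)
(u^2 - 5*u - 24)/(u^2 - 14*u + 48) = (u + 3)/(u - 6)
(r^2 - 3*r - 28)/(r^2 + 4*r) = (r - 7)/r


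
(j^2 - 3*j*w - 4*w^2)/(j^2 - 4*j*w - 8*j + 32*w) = (j + w)/(j - 8)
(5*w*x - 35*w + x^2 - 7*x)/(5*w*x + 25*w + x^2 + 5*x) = (x - 7)/(x + 5)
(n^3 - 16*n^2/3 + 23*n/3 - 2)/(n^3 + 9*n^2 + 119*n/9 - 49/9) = 3*(n^2 - 5*n + 6)/(3*n^2 + 28*n + 49)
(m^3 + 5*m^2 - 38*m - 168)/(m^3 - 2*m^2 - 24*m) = (m + 7)/m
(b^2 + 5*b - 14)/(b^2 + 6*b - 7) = (b - 2)/(b - 1)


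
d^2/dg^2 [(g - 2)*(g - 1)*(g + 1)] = 6*g - 4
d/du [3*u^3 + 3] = 9*u^2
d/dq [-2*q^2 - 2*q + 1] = -4*q - 2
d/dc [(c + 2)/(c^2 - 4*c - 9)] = (c^2 - 4*c - 2*(c - 2)*(c + 2) - 9)/(-c^2 + 4*c + 9)^2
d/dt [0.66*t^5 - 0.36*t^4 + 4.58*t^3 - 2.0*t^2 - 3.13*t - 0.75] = 3.3*t^4 - 1.44*t^3 + 13.74*t^2 - 4.0*t - 3.13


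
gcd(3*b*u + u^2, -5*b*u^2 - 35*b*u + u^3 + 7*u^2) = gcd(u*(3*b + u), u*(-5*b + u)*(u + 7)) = u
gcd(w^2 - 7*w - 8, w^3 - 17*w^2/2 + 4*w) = w - 8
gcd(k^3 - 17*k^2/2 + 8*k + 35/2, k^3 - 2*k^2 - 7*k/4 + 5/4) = k^2 - 3*k/2 - 5/2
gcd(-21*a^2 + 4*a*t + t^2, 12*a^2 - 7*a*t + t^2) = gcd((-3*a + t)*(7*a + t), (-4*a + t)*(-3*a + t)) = -3*a + t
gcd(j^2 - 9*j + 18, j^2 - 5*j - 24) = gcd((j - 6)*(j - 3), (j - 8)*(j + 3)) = 1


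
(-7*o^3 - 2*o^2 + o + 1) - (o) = -7*o^3 - 2*o^2 + 1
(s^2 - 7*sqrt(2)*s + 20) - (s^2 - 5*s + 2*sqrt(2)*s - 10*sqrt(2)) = -9*sqrt(2)*s + 5*s + 10*sqrt(2) + 20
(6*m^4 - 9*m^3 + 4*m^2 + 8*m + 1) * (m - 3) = 6*m^5 - 27*m^4 + 31*m^3 - 4*m^2 - 23*m - 3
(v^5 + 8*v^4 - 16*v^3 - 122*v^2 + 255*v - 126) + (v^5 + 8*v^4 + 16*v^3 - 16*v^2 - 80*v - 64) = 2*v^5 + 16*v^4 - 138*v^2 + 175*v - 190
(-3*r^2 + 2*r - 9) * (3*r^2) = -9*r^4 + 6*r^3 - 27*r^2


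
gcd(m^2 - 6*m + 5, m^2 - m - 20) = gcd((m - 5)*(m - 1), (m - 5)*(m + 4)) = m - 5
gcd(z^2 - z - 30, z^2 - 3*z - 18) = z - 6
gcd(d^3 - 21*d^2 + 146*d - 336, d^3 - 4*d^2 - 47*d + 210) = d - 6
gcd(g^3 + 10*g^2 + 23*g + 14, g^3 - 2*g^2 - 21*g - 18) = g + 1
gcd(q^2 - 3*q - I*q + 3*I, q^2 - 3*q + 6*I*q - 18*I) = q - 3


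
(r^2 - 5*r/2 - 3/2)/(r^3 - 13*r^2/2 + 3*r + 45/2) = (2*r + 1)/(2*r^2 - 7*r - 15)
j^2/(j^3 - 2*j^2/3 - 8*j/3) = 3*j/(3*j^2 - 2*j - 8)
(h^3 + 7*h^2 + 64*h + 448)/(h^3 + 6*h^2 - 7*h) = (h^2 + 64)/(h*(h - 1))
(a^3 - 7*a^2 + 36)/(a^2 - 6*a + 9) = (a^2 - 4*a - 12)/(a - 3)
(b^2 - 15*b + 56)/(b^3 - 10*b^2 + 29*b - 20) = (b^2 - 15*b + 56)/(b^3 - 10*b^2 + 29*b - 20)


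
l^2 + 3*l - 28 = (l - 4)*(l + 7)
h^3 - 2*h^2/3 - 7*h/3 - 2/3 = (h - 2)*(h + 1/3)*(h + 1)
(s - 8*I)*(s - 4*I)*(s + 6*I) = s^3 - 6*I*s^2 + 40*s - 192*I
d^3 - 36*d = d*(d - 6)*(d + 6)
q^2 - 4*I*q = q*(q - 4*I)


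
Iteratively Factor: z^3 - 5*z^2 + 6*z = (z - 3)*(z^2 - 2*z) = z*(z - 3)*(z - 2)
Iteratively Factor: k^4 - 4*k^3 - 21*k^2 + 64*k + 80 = (k + 4)*(k^3 - 8*k^2 + 11*k + 20) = (k + 1)*(k + 4)*(k^2 - 9*k + 20) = (k - 4)*(k + 1)*(k + 4)*(k - 5)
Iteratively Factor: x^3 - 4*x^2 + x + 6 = (x - 3)*(x^2 - x - 2) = (x - 3)*(x - 2)*(x + 1)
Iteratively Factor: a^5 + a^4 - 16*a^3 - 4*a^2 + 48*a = (a + 4)*(a^4 - 3*a^3 - 4*a^2 + 12*a) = (a - 2)*(a + 4)*(a^3 - a^2 - 6*a) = a*(a - 2)*(a + 4)*(a^2 - a - 6) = a*(a - 3)*(a - 2)*(a + 4)*(a + 2)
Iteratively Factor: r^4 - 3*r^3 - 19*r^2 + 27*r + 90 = (r + 3)*(r^3 - 6*r^2 - r + 30) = (r + 2)*(r + 3)*(r^2 - 8*r + 15) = (r - 3)*(r + 2)*(r + 3)*(r - 5)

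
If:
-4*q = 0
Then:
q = 0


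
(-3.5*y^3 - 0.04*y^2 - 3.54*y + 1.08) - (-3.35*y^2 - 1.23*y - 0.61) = -3.5*y^3 + 3.31*y^2 - 2.31*y + 1.69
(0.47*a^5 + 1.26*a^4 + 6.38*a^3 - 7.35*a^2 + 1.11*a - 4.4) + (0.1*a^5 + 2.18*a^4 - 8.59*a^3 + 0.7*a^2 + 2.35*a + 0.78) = 0.57*a^5 + 3.44*a^4 - 2.21*a^3 - 6.65*a^2 + 3.46*a - 3.62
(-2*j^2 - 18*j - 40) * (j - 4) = -2*j^3 - 10*j^2 + 32*j + 160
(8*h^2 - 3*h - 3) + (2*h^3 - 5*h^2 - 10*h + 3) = 2*h^3 + 3*h^2 - 13*h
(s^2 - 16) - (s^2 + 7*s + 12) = -7*s - 28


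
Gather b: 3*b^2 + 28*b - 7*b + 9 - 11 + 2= 3*b^2 + 21*b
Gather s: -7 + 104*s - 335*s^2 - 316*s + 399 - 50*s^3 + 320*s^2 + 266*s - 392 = -50*s^3 - 15*s^2 + 54*s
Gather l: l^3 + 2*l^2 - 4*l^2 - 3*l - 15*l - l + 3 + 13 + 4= l^3 - 2*l^2 - 19*l + 20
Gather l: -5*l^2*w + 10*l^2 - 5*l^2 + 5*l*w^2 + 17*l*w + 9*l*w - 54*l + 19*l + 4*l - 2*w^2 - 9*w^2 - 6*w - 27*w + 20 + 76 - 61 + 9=l^2*(5 - 5*w) + l*(5*w^2 + 26*w - 31) - 11*w^2 - 33*w + 44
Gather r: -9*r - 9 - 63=-9*r - 72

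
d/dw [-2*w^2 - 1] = -4*w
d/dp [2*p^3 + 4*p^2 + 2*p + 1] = 6*p^2 + 8*p + 2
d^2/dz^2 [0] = 0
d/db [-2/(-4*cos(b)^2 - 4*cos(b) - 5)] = 8*(sin(b) + sin(2*b))/(4*cos(b) + 2*cos(2*b) + 7)^2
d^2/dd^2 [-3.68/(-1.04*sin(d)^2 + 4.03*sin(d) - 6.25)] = (-15.921152*sin(d)^4 + 46.270848*sin(d)^3 + 59.795216*sin(d)^2 - 185.231696*sin(d) + 71.693024)/(1.04*sin(d)^2 - 4.03*sin(d) + 6.25)^3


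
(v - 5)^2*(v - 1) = v^3 - 11*v^2 + 35*v - 25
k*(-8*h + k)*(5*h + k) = -40*h^2*k - 3*h*k^2 + k^3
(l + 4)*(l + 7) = l^2 + 11*l + 28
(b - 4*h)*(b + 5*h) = b^2 + b*h - 20*h^2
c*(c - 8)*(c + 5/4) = c^3 - 27*c^2/4 - 10*c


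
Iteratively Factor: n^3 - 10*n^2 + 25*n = (n - 5)*(n^2 - 5*n) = n*(n - 5)*(n - 5)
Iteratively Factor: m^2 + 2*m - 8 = (m + 4)*(m - 2)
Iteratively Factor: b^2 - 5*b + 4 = (b - 1)*(b - 4)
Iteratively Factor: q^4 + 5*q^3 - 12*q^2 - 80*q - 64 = (q + 4)*(q^3 + q^2 - 16*q - 16) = (q - 4)*(q + 4)*(q^2 + 5*q + 4) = (q - 4)*(q + 4)^2*(q + 1)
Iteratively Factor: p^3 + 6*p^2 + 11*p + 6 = (p + 2)*(p^2 + 4*p + 3) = (p + 2)*(p + 3)*(p + 1)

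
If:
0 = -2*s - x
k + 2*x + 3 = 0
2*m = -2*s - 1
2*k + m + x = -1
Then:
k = 7/5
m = -8/5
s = 11/10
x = -11/5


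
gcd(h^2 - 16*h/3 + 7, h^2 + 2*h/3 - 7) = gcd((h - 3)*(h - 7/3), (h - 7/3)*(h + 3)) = h - 7/3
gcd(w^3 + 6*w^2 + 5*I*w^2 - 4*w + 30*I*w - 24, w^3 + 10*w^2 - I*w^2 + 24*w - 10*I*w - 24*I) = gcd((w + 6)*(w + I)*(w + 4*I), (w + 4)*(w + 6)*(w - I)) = w + 6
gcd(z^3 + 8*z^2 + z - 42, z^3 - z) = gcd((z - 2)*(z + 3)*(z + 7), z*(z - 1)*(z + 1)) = 1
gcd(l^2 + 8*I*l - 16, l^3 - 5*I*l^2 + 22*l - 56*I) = l + 4*I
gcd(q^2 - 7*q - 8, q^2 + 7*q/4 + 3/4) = q + 1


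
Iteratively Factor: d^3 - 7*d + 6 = (d + 3)*(d^2 - 3*d + 2) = (d - 1)*(d + 3)*(d - 2)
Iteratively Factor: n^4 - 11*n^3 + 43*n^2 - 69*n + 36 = (n - 3)*(n^3 - 8*n^2 + 19*n - 12) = (n - 3)^2*(n^2 - 5*n + 4) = (n - 4)*(n - 3)^2*(n - 1)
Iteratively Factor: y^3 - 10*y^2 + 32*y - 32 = (y - 4)*(y^2 - 6*y + 8) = (y - 4)*(y - 2)*(y - 4)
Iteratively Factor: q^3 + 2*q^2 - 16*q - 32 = (q + 4)*(q^2 - 2*q - 8) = (q + 2)*(q + 4)*(q - 4)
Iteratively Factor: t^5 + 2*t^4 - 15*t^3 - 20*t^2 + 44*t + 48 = (t - 2)*(t^4 + 4*t^3 - 7*t^2 - 34*t - 24) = (t - 3)*(t - 2)*(t^3 + 7*t^2 + 14*t + 8) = (t - 3)*(t - 2)*(t + 1)*(t^2 + 6*t + 8) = (t - 3)*(t - 2)*(t + 1)*(t + 2)*(t + 4)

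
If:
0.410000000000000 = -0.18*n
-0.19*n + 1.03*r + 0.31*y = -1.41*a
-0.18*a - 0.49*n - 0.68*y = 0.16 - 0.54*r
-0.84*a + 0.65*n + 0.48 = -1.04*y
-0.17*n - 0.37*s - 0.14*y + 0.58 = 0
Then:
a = -0.05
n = -2.28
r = -0.63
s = 2.27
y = 0.92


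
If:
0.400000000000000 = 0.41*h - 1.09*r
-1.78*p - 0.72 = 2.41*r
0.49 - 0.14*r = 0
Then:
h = 10.28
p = -5.14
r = 3.50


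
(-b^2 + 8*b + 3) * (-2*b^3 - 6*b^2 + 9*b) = 2*b^5 - 10*b^4 - 63*b^3 + 54*b^2 + 27*b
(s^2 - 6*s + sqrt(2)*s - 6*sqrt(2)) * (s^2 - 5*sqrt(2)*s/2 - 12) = s^4 - 6*s^3 - 3*sqrt(2)*s^3/2 - 17*s^2 + 9*sqrt(2)*s^2 - 12*sqrt(2)*s + 102*s + 72*sqrt(2)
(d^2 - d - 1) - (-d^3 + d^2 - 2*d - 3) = d^3 + d + 2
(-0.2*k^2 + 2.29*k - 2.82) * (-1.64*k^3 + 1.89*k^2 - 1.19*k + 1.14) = 0.328*k^5 - 4.1336*k^4 + 9.1909*k^3 - 8.2829*k^2 + 5.9664*k - 3.2148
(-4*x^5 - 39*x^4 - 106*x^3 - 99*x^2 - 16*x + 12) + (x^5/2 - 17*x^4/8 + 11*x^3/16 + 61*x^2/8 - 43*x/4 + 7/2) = -7*x^5/2 - 329*x^4/8 - 1685*x^3/16 - 731*x^2/8 - 107*x/4 + 31/2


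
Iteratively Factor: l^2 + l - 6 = (l + 3)*(l - 2)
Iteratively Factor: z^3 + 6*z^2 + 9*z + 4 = (z + 1)*(z^2 + 5*z + 4) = (z + 1)^2*(z + 4)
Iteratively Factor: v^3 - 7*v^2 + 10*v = (v - 5)*(v^2 - 2*v) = (v - 5)*(v - 2)*(v)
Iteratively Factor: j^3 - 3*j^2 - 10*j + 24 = (j - 4)*(j^2 + j - 6) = (j - 4)*(j + 3)*(j - 2)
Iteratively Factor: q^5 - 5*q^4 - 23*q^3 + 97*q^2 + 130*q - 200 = (q - 5)*(q^4 - 23*q^2 - 18*q + 40) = (q - 5)^2*(q^3 + 5*q^2 + 2*q - 8) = (q - 5)^2*(q + 4)*(q^2 + q - 2) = (q - 5)^2*(q - 1)*(q + 4)*(q + 2)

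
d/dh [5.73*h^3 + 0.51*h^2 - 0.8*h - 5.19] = 17.19*h^2 + 1.02*h - 0.8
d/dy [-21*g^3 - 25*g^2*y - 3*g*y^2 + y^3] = -25*g^2 - 6*g*y + 3*y^2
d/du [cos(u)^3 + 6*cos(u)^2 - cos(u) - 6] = (-3*cos(u)^2 - 12*cos(u) + 1)*sin(u)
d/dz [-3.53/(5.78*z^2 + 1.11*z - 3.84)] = (40.8068*z + 3.9183)/(5.78*z^2 + 1.11*z - 3.84)^2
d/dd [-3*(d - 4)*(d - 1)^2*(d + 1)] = -12*d^3 + 45*d^2 - 18*d - 15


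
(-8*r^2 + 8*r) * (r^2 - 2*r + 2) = -8*r^4 + 24*r^3 - 32*r^2 + 16*r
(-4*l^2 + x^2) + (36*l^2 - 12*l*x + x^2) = 32*l^2 - 12*l*x + 2*x^2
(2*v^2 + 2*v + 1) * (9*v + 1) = 18*v^3 + 20*v^2 + 11*v + 1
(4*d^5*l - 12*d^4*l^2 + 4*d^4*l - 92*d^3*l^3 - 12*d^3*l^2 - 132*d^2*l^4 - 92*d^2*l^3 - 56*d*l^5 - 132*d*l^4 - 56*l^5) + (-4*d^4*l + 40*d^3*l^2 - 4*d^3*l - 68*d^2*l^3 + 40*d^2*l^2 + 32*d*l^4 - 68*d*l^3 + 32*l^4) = 4*d^5*l - 12*d^4*l^2 - 92*d^3*l^3 + 28*d^3*l^2 - 4*d^3*l - 132*d^2*l^4 - 160*d^2*l^3 + 40*d^2*l^2 - 56*d*l^5 - 100*d*l^4 - 68*d*l^3 - 56*l^5 + 32*l^4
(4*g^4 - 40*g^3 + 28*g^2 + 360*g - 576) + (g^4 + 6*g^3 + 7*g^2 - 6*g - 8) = 5*g^4 - 34*g^3 + 35*g^2 + 354*g - 584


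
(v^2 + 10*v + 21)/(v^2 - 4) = (v^2 + 10*v + 21)/(v^2 - 4)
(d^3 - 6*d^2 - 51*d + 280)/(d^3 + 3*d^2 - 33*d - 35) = (d - 8)/(d + 1)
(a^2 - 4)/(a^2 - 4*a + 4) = (a + 2)/(a - 2)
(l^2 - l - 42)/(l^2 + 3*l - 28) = (l^2 - l - 42)/(l^2 + 3*l - 28)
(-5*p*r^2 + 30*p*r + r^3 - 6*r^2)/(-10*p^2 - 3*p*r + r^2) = r*(r - 6)/(2*p + r)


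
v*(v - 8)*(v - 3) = v^3 - 11*v^2 + 24*v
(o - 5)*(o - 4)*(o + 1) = o^3 - 8*o^2 + 11*o + 20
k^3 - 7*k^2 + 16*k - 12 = (k - 3)*(k - 2)^2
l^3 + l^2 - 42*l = l*(l - 6)*(l + 7)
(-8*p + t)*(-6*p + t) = 48*p^2 - 14*p*t + t^2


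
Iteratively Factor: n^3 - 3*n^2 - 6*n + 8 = (n - 4)*(n^2 + n - 2) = (n - 4)*(n + 2)*(n - 1)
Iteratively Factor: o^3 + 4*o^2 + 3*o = (o)*(o^2 + 4*o + 3) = o*(o + 3)*(o + 1)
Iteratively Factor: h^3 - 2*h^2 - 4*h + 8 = (h - 2)*(h^2 - 4) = (h - 2)^2*(h + 2)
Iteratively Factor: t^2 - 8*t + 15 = (t - 5)*(t - 3)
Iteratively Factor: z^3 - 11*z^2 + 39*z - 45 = (z - 3)*(z^2 - 8*z + 15) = (z - 5)*(z - 3)*(z - 3)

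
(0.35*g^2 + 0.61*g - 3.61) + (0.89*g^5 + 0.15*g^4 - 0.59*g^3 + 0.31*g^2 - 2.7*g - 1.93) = 0.89*g^5 + 0.15*g^4 - 0.59*g^3 + 0.66*g^2 - 2.09*g - 5.54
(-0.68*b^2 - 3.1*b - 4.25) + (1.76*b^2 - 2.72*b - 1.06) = 1.08*b^2 - 5.82*b - 5.31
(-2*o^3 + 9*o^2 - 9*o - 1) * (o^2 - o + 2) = -2*o^5 + 11*o^4 - 22*o^3 + 26*o^2 - 17*o - 2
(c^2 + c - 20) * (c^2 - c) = c^4 - 21*c^2 + 20*c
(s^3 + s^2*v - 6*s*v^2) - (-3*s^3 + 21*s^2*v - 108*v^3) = 4*s^3 - 20*s^2*v - 6*s*v^2 + 108*v^3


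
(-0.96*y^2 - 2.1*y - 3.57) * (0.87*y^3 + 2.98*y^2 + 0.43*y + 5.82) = -0.8352*y^5 - 4.6878*y^4 - 9.7767*y^3 - 17.1288*y^2 - 13.7571*y - 20.7774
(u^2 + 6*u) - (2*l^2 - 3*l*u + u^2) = -2*l^2 + 3*l*u + 6*u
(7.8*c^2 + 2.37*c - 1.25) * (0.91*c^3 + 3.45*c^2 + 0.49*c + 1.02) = 7.098*c^5 + 29.0667*c^4 + 10.861*c^3 + 4.8048*c^2 + 1.8049*c - 1.275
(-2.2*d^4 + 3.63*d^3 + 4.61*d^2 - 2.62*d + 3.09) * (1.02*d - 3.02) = -2.244*d^5 + 10.3466*d^4 - 6.2604*d^3 - 16.5946*d^2 + 11.0642*d - 9.3318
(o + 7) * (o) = o^2 + 7*o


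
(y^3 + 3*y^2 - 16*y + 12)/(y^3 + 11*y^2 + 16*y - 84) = (y - 1)/(y + 7)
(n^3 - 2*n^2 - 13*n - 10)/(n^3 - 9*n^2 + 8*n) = (n^3 - 2*n^2 - 13*n - 10)/(n*(n^2 - 9*n + 8))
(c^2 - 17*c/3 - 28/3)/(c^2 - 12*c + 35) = (c + 4/3)/(c - 5)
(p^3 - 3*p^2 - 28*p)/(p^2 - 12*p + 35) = p*(p + 4)/(p - 5)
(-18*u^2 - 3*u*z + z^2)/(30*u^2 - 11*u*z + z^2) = (3*u + z)/(-5*u + z)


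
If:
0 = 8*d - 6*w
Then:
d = 3*w/4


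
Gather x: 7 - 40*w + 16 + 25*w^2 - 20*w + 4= 25*w^2 - 60*w + 27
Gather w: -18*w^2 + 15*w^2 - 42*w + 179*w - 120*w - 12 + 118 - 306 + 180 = -3*w^2 + 17*w - 20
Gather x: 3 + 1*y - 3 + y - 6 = 2*y - 6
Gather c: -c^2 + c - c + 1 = 1 - c^2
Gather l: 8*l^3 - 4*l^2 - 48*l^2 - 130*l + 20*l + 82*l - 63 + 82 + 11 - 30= 8*l^3 - 52*l^2 - 28*l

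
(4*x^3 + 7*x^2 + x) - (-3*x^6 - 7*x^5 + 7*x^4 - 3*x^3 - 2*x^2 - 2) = 3*x^6 + 7*x^5 - 7*x^4 + 7*x^3 + 9*x^2 + x + 2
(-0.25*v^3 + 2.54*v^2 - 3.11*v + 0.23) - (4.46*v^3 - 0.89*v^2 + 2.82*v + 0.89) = -4.71*v^3 + 3.43*v^2 - 5.93*v - 0.66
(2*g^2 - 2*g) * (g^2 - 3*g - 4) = 2*g^4 - 8*g^3 - 2*g^2 + 8*g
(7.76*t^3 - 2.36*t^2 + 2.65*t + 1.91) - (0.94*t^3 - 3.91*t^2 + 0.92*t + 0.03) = 6.82*t^3 + 1.55*t^2 + 1.73*t + 1.88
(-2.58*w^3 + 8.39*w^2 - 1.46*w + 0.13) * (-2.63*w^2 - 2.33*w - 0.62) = 6.7854*w^5 - 16.0543*w^4 - 14.1093*w^3 - 2.1419*w^2 + 0.6023*w - 0.0806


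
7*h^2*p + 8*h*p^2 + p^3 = p*(h + p)*(7*h + p)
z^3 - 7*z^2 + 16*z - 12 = (z - 3)*(z - 2)^2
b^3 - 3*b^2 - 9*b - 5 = (b - 5)*(b + 1)^2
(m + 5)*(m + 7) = m^2 + 12*m + 35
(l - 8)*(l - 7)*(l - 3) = l^3 - 18*l^2 + 101*l - 168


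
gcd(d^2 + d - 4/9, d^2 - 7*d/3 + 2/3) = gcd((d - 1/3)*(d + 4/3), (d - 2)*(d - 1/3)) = d - 1/3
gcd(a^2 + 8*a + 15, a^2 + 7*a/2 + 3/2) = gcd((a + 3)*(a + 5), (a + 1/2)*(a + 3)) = a + 3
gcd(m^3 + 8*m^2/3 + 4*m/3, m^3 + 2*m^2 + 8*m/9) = m^2 + 2*m/3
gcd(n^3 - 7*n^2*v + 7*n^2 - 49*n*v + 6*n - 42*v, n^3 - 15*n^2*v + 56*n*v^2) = -n + 7*v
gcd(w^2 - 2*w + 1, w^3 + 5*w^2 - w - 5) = w - 1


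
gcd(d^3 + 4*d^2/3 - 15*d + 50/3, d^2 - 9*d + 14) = d - 2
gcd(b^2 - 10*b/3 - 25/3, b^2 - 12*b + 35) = b - 5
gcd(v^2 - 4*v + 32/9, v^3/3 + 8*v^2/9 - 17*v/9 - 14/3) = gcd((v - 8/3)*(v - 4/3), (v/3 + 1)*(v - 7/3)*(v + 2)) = 1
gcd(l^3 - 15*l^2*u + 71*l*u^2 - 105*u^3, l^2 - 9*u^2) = -l + 3*u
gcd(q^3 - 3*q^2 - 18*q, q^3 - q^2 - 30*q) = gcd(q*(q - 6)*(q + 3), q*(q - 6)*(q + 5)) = q^2 - 6*q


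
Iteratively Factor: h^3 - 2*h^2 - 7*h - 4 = (h + 1)*(h^2 - 3*h - 4) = (h + 1)^2*(h - 4)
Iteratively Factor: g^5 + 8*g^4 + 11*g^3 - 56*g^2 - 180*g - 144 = (g + 2)*(g^4 + 6*g^3 - g^2 - 54*g - 72) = (g + 2)*(g + 3)*(g^3 + 3*g^2 - 10*g - 24) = (g - 3)*(g + 2)*(g + 3)*(g^2 + 6*g + 8) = (g - 3)*(g + 2)*(g + 3)*(g + 4)*(g + 2)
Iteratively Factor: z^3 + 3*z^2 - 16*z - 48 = (z + 3)*(z^2 - 16) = (z + 3)*(z + 4)*(z - 4)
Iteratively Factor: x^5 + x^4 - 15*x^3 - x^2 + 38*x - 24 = (x - 1)*(x^4 + 2*x^3 - 13*x^2 - 14*x + 24) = (x - 1)*(x + 4)*(x^3 - 2*x^2 - 5*x + 6) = (x - 3)*(x - 1)*(x + 4)*(x^2 + x - 2) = (x - 3)*(x - 1)^2*(x + 4)*(x + 2)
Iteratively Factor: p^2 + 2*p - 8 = (p + 4)*(p - 2)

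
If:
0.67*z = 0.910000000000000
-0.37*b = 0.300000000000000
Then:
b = -0.81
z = 1.36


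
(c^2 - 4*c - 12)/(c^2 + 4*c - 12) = (c^2 - 4*c - 12)/(c^2 + 4*c - 12)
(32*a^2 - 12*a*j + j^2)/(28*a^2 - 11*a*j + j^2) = (8*a - j)/(7*a - j)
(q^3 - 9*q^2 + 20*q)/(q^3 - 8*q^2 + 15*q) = (q - 4)/(q - 3)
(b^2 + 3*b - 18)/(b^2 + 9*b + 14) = (b^2 + 3*b - 18)/(b^2 + 9*b + 14)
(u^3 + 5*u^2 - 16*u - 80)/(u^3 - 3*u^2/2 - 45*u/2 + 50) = 2*(u + 4)/(2*u - 5)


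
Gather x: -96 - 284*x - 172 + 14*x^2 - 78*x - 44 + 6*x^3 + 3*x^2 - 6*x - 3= 6*x^3 + 17*x^2 - 368*x - 315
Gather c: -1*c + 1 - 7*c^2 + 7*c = -7*c^2 + 6*c + 1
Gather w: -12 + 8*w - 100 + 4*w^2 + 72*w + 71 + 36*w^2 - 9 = 40*w^2 + 80*w - 50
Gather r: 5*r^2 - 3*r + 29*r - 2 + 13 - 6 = 5*r^2 + 26*r + 5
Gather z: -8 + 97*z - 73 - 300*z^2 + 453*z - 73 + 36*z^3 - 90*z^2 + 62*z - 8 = 36*z^3 - 390*z^2 + 612*z - 162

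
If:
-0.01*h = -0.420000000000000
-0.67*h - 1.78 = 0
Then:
No Solution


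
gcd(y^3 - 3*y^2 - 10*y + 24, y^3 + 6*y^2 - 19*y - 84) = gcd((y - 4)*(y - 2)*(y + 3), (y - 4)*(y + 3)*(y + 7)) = y^2 - y - 12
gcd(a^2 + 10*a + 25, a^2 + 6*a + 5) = a + 5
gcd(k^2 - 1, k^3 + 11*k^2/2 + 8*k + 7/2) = k + 1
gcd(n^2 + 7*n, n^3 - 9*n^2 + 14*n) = n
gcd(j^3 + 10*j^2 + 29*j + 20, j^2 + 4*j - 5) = j + 5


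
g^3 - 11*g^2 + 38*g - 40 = (g - 5)*(g - 4)*(g - 2)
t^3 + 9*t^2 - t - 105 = (t - 3)*(t + 5)*(t + 7)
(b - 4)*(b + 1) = b^2 - 3*b - 4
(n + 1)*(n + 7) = n^2 + 8*n + 7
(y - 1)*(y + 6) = y^2 + 5*y - 6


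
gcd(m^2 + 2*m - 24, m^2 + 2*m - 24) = m^2 + 2*m - 24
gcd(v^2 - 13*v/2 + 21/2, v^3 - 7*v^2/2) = v - 7/2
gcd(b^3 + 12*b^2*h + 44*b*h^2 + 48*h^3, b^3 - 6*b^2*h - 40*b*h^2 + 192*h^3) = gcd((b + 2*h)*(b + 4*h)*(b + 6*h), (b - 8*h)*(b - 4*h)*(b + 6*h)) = b + 6*h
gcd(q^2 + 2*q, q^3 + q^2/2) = q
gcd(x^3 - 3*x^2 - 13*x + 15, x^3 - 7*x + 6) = x^2 + 2*x - 3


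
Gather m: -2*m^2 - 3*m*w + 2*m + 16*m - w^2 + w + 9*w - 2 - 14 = -2*m^2 + m*(18 - 3*w) - w^2 + 10*w - 16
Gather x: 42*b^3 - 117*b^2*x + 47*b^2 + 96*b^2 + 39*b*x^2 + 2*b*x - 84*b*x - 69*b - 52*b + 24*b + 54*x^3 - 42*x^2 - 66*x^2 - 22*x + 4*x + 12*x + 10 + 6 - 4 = 42*b^3 + 143*b^2 - 97*b + 54*x^3 + x^2*(39*b - 108) + x*(-117*b^2 - 82*b - 6) + 12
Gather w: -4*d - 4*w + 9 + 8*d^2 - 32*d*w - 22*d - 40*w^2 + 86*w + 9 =8*d^2 - 26*d - 40*w^2 + w*(82 - 32*d) + 18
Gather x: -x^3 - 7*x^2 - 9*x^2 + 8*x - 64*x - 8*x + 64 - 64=-x^3 - 16*x^2 - 64*x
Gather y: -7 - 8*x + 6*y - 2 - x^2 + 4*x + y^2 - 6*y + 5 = -x^2 - 4*x + y^2 - 4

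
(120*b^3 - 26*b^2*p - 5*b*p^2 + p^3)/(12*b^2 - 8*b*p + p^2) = (-20*b^2 + b*p + p^2)/(-2*b + p)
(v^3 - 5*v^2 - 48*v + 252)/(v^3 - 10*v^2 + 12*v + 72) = (v + 7)/(v + 2)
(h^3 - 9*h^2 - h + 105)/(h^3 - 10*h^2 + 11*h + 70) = (h + 3)/(h + 2)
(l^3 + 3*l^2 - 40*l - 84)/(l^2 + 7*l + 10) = (l^2 + l - 42)/(l + 5)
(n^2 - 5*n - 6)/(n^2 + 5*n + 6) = (n^2 - 5*n - 6)/(n^2 + 5*n + 6)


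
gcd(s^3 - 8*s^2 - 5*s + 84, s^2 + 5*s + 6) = s + 3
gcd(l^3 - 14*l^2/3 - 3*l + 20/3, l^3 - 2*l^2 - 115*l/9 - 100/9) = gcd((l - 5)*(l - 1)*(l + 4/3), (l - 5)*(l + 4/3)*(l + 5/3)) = l^2 - 11*l/3 - 20/3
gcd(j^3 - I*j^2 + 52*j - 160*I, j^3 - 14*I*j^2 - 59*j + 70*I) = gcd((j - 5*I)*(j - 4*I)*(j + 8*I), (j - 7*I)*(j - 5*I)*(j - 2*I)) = j - 5*I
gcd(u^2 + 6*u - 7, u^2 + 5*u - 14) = u + 7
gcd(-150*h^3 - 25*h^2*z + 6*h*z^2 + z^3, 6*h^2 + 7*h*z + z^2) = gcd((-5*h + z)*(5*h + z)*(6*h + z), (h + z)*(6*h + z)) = 6*h + z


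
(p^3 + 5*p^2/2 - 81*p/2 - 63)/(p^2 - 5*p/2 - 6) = (p^2 + p - 42)/(p - 4)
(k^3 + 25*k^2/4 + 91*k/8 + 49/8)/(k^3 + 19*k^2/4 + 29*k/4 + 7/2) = (k + 7/2)/(k + 2)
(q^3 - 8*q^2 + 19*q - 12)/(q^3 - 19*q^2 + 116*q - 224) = (q^2 - 4*q + 3)/(q^2 - 15*q + 56)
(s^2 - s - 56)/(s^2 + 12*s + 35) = (s - 8)/(s + 5)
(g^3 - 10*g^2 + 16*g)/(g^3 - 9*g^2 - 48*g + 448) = g*(g - 2)/(g^2 - g - 56)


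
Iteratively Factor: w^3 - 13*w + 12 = (w - 3)*(w^2 + 3*w - 4) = (w - 3)*(w + 4)*(w - 1)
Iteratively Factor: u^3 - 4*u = (u)*(u^2 - 4) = u*(u - 2)*(u + 2)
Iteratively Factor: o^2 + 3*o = (o + 3)*(o)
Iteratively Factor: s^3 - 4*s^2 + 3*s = (s - 3)*(s^2 - s) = s*(s - 3)*(s - 1)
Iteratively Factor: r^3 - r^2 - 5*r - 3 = (r - 3)*(r^2 + 2*r + 1) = (r - 3)*(r + 1)*(r + 1)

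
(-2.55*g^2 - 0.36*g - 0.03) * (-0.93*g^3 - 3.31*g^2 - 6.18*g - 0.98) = 2.3715*g^5 + 8.7753*g^4 + 16.9785*g^3 + 4.8231*g^2 + 0.5382*g + 0.0294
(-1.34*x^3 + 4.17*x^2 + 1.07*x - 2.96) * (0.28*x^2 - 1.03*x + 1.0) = -0.3752*x^5 + 2.5478*x^4 - 5.3355*x^3 + 2.2391*x^2 + 4.1188*x - 2.96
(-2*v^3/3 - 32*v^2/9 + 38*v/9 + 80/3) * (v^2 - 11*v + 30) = -2*v^5/3 + 34*v^4/9 + 70*v^3/3 - 1138*v^2/9 - 500*v/3 + 800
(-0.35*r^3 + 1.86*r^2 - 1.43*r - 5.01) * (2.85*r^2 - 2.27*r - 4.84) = -0.9975*r^5 + 6.0955*r^4 - 6.6037*r^3 - 20.0348*r^2 + 18.2939*r + 24.2484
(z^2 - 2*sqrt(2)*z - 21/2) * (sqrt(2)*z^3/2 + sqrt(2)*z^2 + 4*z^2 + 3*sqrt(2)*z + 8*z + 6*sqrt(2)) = sqrt(2)*z^5/2 + sqrt(2)*z^4 + 2*z^4 - 41*sqrt(2)*z^3/4 + 4*z^3 - 54*z^2 - 41*sqrt(2)*z^2/2 - 108*z - 63*sqrt(2)*z/2 - 63*sqrt(2)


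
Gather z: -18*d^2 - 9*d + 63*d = -18*d^2 + 54*d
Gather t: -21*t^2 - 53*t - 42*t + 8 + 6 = -21*t^2 - 95*t + 14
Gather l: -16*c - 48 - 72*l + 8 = -16*c - 72*l - 40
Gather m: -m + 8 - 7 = 1 - m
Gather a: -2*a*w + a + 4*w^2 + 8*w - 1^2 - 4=a*(1 - 2*w) + 4*w^2 + 8*w - 5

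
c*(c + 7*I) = c^2 + 7*I*c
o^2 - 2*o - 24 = (o - 6)*(o + 4)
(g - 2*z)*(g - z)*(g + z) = g^3 - 2*g^2*z - g*z^2 + 2*z^3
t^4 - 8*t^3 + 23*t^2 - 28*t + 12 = (t - 3)*(t - 2)^2*(t - 1)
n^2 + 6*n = n*(n + 6)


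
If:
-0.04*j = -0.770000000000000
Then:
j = 19.25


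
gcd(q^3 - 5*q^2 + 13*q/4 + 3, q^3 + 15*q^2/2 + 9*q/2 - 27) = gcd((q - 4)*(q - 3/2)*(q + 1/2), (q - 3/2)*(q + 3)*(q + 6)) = q - 3/2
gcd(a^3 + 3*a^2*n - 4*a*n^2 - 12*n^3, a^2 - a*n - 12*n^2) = a + 3*n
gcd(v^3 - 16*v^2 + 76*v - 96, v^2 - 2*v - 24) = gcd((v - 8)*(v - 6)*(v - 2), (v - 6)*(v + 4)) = v - 6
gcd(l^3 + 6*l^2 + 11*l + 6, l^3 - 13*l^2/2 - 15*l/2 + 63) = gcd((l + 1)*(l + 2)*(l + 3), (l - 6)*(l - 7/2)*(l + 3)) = l + 3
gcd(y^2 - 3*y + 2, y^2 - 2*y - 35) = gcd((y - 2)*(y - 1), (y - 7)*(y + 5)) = 1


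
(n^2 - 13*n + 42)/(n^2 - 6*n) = (n - 7)/n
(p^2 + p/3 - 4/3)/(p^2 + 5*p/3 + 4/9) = 3*(p - 1)/(3*p + 1)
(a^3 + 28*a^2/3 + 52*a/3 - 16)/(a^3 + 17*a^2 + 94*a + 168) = (a - 2/3)/(a + 7)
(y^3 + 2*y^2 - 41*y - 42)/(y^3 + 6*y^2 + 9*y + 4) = (y^2 + y - 42)/(y^2 + 5*y + 4)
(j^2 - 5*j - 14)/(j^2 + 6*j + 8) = (j - 7)/(j + 4)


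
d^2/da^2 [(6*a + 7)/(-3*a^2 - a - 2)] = 2*(27*(2*a + 1)*(3*a^2 + a + 2) - (6*a + 1)^2*(6*a + 7))/(3*a^2 + a + 2)^3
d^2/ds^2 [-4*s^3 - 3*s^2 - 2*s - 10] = -24*s - 6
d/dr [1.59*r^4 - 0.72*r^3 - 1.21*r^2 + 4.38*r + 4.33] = 6.36*r^3 - 2.16*r^2 - 2.42*r + 4.38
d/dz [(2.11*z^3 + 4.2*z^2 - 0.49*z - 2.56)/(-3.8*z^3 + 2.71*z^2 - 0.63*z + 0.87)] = (-3.5527136788005e-15*z^5 + 21.6781*z^4 - 6.3826*z^3 - 24.995*z^2 + 21.1832*z - 2.0391)/(14.44*z^6 - 20.596*z^5 + 12.1321*z^4 - 10.0266*z^3 + 5.1123*z^2 - 1.0962*z + 0.7569)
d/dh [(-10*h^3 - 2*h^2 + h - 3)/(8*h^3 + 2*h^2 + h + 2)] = (-4*h^4 - 36*h^3 + 8*h^2 + 4*h + 5)/(64*h^6 + 32*h^5 + 20*h^4 + 36*h^3 + 9*h^2 + 4*h + 4)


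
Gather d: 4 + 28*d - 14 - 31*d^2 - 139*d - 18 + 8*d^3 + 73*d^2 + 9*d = 8*d^3 + 42*d^2 - 102*d - 28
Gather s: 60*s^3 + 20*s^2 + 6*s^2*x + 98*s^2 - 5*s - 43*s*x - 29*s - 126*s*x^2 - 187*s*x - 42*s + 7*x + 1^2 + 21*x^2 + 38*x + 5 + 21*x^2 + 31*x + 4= 60*s^3 + s^2*(6*x + 118) + s*(-126*x^2 - 230*x - 76) + 42*x^2 + 76*x + 10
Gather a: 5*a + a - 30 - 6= 6*a - 36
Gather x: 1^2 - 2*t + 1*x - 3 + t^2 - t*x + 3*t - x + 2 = t^2 - t*x + t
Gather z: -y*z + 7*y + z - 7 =7*y + z*(1 - y) - 7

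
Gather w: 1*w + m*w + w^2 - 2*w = w^2 + w*(m - 1)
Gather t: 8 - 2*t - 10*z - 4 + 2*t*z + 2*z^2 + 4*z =t*(2*z - 2) + 2*z^2 - 6*z + 4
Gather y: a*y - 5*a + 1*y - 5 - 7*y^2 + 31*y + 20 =-5*a - 7*y^2 + y*(a + 32) + 15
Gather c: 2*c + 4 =2*c + 4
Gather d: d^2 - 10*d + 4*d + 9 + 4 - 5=d^2 - 6*d + 8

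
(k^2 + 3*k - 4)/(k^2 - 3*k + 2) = (k + 4)/(k - 2)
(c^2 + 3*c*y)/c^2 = (c + 3*y)/c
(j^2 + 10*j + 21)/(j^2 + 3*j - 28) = (j + 3)/(j - 4)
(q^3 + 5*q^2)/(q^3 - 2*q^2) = (q + 5)/(q - 2)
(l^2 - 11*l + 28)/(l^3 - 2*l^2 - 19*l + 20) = (l^2 - 11*l + 28)/(l^3 - 2*l^2 - 19*l + 20)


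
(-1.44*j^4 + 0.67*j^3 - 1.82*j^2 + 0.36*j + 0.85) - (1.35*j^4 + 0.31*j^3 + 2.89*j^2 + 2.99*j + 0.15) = -2.79*j^4 + 0.36*j^3 - 4.71*j^2 - 2.63*j + 0.7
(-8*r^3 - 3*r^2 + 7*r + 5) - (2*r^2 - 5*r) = -8*r^3 - 5*r^2 + 12*r + 5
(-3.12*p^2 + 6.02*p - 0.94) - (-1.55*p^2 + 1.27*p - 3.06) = -1.57*p^2 + 4.75*p + 2.12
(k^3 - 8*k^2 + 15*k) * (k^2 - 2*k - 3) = k^5 - 10*k^4 + 28*k^3 - 6*k^2 - 45*k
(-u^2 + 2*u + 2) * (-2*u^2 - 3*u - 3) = 2*u^4 - u^3 - 7*u^2 - 12*u - 6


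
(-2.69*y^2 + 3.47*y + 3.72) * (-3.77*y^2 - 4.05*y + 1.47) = 10.1413*y^4 - 2.1874*y^3 - 32.0322*y^2 - 9.9651*y + 5.4684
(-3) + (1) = -2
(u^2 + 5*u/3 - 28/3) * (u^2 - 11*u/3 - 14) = u^4 - 2*u^3 - 265*u^2/9 + 98*u/9 + 392/3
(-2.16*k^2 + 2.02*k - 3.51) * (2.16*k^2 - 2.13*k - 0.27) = -4.6656*k^4 + 8.964*k^3 - 11.301*k^2 + 6.9309*k + 0.9477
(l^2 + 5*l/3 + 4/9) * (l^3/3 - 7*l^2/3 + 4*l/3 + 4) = l^5/3 - 16*l^4/9 - 65*l^3/27 + 140*l^2/27 + 196*l/27 + 16/9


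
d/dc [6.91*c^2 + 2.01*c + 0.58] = 13.82*c + 2.01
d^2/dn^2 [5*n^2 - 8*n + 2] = 10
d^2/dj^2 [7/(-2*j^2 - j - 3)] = 14*(4*j^2 + 2*j - (4*j + 1)^2 + 6)/(2*j^2 + j + 3)^3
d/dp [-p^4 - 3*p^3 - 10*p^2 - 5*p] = -4*p^3 - 9*p^2 - 20*p - 5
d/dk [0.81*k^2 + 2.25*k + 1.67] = 1.62*k + 2.25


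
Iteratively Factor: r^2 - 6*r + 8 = (r - 2)*(r - 4)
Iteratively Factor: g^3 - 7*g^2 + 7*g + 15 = (g - 5)*(g^2 - 2*g - 3) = (g - 5)*(g - 3)*(g + 1)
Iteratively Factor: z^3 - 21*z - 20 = (z + 4)*(z^2 - 4*z - 5) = (z + 1)*(z + 4)*(z - 5)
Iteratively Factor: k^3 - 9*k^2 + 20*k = (k - 4)*(k^2 - 5*k) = (k - 5)*(k - 4)*(k)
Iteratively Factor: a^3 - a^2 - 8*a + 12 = (a - 2)*(a^2 + a - 6) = (a - 2)^2*(a + 3)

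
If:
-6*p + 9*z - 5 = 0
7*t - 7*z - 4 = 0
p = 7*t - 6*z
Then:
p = 41/3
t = 215/21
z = 29/3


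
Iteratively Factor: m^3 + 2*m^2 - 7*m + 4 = (m - 1)*(m^2 + 3*m - 4) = (m - 1)^2*(m + 4)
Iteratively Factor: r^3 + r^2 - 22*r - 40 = (r + 2)*(r^2 - r - 20) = (r + 2)*(r + 4)*(r - 5)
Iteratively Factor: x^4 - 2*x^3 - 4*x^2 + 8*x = (x - 2)*(x^3 - 4*x) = (x - 2)*(x + 2)*(x^2 - 2*x) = (x - 2)^2*(x + 2)*(x)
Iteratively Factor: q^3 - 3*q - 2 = (q - 2)*(q^2 + 2*q + 1) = (q - 2)*(q + 1)*(q + 1)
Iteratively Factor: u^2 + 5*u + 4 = (u + 1)*(u + 4)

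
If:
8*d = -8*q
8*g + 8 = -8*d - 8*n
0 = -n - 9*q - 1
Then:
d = -q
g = 10*q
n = -9*q - 1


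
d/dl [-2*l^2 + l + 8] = 1 - 4*l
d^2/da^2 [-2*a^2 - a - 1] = -4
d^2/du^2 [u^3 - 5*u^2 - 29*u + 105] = 6*u - 10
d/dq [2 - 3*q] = -3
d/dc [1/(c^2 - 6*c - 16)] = 2*(3 - c)/(-c^2 + 6*c + 16)^2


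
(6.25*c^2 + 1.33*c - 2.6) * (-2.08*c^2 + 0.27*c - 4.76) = -13.0*c^4 - 1.0789*c^3 - 23.9829*c^2 - 7.0328*c + 12.376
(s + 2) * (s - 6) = s^2 - 4*s - 12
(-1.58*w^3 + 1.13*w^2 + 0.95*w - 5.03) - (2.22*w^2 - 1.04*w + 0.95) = -1.58*w^3 - 1.09*w^2 + 1.99*w - 5.98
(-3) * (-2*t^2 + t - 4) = 6*t^2 - 3*t + 12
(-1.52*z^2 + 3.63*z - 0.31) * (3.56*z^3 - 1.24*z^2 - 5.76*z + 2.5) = -5.4112*z^5 + 14.8076*z^4 + 3.1504*z^3 - 24.3244*z^2 + 10.8606*z - 0.775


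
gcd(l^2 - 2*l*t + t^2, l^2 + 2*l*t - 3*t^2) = -l + t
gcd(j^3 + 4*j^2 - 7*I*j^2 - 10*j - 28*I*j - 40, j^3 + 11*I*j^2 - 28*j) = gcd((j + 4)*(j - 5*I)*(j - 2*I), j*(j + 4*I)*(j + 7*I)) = 1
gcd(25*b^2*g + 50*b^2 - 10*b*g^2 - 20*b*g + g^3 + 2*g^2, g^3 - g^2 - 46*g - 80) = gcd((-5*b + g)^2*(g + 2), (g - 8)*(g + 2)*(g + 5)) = g + 2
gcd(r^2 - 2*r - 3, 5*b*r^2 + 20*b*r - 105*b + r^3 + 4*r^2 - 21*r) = r - 3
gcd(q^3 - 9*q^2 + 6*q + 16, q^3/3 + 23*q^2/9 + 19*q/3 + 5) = 1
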